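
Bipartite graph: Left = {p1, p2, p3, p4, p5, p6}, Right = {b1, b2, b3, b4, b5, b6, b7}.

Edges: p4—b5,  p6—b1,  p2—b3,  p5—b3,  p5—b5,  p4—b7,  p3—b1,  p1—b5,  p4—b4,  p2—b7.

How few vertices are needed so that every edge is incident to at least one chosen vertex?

A maximum matching has 5 edges (e.g. p1–b5, p2–b7, p3–b1, p4–b4, p5–b3).
By König's theorem the minimum vertex cover has the same size. One such cover is {p1, p2, p4, p5, b1}.

5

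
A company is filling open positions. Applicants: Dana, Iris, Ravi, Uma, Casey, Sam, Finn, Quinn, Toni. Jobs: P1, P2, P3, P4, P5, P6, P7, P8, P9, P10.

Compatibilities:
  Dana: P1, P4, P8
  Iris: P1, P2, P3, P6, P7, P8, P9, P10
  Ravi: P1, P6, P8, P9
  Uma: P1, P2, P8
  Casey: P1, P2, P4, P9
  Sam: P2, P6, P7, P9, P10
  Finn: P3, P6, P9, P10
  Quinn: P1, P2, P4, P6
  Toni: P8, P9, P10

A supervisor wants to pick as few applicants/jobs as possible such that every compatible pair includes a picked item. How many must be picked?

{Dana, Iris, Ravi, Uma, Casey, Sam, Finn, Quinn, Toni} is a vertex cover of size 9: every edge has an endpoint in this set.
No smaller cover exists because Dana–P4, Iris–P3, Ravi–P8, Uma–P2, Casey–P1, Sam–P7, Finn–P10, Quinn–P6, Toni–P9 is a matching of size 9, and a cover must include an endpoint of each of these disjoint edges (König's theorem).

9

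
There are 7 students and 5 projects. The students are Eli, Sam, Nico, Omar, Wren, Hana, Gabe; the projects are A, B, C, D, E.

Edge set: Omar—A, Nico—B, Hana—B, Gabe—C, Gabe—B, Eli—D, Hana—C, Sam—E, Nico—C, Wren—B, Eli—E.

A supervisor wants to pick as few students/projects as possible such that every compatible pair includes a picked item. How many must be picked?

The 5 edges Eli–D, Sam–E, Nico–C, Omar–A, Wren–B form a matching, so any vertex cover needs at least 5 vertices (one per matched edge).
Conversely {Eli, Sam, Omar, B, C} meets every edge and has exactly 5 vertices, so 5 is optimal.

5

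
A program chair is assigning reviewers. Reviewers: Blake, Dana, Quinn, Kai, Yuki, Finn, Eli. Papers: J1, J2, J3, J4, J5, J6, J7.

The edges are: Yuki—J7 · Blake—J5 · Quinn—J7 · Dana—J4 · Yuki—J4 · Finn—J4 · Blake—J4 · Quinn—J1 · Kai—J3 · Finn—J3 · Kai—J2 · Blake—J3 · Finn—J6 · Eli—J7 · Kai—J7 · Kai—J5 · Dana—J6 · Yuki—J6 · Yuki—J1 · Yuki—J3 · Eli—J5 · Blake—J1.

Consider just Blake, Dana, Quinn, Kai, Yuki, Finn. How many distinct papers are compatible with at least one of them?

The union of neighbours of {Blake, Dana, Quinn, Kai, Yuki, Finn} is {J1, J2, J3, J4, J5, J6, J7}, which has 7 elements.
Since |N(S)| = 7 ≥ |S| = 6, Hall's condition holds for this subset.

7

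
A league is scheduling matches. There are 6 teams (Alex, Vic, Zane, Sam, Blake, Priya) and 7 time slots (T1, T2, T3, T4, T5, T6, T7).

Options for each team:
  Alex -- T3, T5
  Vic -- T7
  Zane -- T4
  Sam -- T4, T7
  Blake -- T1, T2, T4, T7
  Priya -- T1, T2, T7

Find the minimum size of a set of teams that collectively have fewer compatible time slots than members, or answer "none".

3

Take S = {Vic, Zane, Sam}. Its neighbourhood is {T4, T7}, so |N(S)| = 2 < |S| = 3.
Every subset of size less than 3 has at least as many neighbours as members, so 3 is the minimum.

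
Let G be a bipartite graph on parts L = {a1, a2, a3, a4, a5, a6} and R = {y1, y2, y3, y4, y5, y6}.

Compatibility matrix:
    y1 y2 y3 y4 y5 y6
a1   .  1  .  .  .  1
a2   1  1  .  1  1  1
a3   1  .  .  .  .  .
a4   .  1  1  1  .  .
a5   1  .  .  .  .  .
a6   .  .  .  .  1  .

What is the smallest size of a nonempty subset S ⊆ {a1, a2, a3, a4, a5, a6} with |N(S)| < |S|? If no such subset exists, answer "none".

Take S = {a3, a5}. Its neighbourhood is {y1}, so |N(S)| = 1 < |S| = 2.
No single vertex violates Hall's condition since each has at least one neighbour, so 2 is the minimum.

2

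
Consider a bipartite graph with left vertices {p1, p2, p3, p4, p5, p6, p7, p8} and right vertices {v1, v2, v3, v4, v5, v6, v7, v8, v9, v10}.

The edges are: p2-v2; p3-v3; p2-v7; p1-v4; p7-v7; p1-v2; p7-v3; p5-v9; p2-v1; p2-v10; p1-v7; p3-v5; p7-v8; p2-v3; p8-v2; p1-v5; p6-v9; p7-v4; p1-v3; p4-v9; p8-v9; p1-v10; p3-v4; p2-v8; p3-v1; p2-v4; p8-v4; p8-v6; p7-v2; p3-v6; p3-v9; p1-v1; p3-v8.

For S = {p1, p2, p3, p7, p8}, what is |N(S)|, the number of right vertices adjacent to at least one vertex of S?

10

The union of neighbours of {p1, p2, p3, p7, p8} is {v1, v2, v3, v4, v5, v6, v7, v8, v9, v10}, which has 10 elements.
Since |N(S)| = 10 ≥ |S| = 5, Hall's condition holds for this subset.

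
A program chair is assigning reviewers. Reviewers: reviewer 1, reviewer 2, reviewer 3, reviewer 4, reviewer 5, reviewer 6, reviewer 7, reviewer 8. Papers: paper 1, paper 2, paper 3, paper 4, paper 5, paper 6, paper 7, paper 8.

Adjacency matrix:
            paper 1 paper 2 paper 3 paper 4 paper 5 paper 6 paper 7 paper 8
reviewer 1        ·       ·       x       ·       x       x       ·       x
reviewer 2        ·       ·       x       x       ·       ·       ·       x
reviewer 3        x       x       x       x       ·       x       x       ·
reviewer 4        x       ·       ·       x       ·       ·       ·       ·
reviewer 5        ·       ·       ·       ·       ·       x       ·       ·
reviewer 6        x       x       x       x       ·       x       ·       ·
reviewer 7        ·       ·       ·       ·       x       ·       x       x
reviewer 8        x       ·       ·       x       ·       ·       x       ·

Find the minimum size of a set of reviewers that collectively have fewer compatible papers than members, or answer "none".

A matching saturating every reviewer exists, for instance reviewer 1→paper 5, reviewer 2→paper 3, reviewer 3→paper 4, reviewer 4→paper 1, reviewer 5→paper 6, reviewer 6→paper 2, reviewer 7→paper 8, reviewer 8→paper 7.
By Hall's marriage theorem, this means |N(S)| ≥ |S| for every subset S, so no violating subset exists.

none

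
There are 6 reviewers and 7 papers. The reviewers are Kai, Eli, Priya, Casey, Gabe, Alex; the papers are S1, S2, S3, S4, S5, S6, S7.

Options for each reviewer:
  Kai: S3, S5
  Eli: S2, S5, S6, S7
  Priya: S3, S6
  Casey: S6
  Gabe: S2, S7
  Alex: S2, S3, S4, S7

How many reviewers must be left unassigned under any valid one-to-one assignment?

For example, pair Kai-S5, Eli-S7, Priya-S3, Casey-S6, Gabe-S2, Alex-S4.
All 6 reviewers are matched, so no larger matching exists.
That matches 6 of the 6, leaving 0 unmatched; no matching can do better.

0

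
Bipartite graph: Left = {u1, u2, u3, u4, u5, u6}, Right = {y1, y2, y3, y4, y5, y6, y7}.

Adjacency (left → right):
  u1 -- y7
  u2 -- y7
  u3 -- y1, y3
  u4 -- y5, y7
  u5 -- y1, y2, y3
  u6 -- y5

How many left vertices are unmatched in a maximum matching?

2

One maximum matching: u1→y7, u3→y1, u4→y5, u5→y3.
The set {u1, u2, u4, u6} has only 2 neighbours ({y5, y7}), so by Hall's theorem at most 4 of the 6 left vertices can be matched.
That matches 4 of the 6, leaving 2 unmatched; no matching can do better.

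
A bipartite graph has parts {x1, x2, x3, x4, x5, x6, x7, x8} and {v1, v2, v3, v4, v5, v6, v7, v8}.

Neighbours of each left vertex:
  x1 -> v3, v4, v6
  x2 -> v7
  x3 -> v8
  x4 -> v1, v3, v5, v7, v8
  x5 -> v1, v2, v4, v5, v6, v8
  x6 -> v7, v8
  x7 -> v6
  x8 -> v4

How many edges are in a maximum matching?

For example, pair x1–v3, x2–v7, x3–v8, x4–v1, x5–v2, x7–v6, x8–v4.
The set {x2, x3, x6} has only 2 neighbours ({v7, v8}), so by Hall's theorem at most 7 of the 8 left vertices can be matched.

7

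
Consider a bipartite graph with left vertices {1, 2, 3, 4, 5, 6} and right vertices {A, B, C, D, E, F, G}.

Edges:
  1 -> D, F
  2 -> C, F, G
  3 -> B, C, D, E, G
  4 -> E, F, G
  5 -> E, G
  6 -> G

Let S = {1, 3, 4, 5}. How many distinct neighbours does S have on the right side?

The union of neighbours of {1, 3, 4, 5} is {B, C, D, E, F, G}, which has 6 elements.
Since |N(S)| = 6 ≥ |S| = 4, Hall's condition holds for this subset.

6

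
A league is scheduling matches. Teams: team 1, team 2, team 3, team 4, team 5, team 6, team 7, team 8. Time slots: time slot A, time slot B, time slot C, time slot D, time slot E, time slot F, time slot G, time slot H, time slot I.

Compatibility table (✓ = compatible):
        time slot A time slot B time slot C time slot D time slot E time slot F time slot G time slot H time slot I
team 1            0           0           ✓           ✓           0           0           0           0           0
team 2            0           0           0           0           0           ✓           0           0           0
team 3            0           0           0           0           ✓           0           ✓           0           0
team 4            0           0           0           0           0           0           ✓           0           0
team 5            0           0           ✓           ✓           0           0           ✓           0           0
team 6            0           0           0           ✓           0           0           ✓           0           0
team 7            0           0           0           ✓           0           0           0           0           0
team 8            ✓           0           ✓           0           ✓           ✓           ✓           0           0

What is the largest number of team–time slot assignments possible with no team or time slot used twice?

For example, pair team 1→time slot C, team 2→time slot F, team 3→time slot E, team 4→time slot G, team 5→time slot D, team 8→time slot A.
The set {team 1, team 4, team 5, team 6, team 7} has only 3 neighbours ({time slot C, time slot D, time slot G}), so by Hall's theorem at most 6 of the 8 teams can be matched.

6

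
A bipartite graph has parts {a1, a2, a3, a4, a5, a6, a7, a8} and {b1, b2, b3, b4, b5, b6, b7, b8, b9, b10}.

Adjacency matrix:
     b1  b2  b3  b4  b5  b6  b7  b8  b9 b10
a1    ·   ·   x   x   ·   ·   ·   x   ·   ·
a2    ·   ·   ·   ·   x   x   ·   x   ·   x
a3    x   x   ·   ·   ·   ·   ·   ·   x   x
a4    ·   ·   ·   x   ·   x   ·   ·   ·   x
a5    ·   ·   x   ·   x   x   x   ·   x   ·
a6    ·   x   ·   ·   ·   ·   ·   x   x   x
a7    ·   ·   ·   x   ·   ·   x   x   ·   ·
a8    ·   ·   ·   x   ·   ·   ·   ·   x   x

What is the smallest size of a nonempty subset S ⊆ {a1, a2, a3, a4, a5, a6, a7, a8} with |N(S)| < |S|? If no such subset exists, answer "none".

none

A matching saturating every left vertex exists, for instance a1→b3, a2→b5, a3→b9, a4→b6, a5→b7, a6→b2, a7→b8, a8→b4.
By Hall's marriage theorem, this means |N(S)| ≥ |S| for every subset S, so no violating subset exists.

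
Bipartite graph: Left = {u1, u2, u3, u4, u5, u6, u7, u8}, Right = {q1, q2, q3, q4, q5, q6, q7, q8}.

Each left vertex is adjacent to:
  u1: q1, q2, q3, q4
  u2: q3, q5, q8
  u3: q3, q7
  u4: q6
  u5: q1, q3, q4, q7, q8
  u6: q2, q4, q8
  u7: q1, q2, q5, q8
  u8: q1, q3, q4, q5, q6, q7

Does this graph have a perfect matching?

Yes

For example, pair u1→q2, u2→q3, u3→q7, u4→q6, u5→q1, u6→q8, u7→q5, u8→q4.
Every left vertex is matched, so this is a perfect matching.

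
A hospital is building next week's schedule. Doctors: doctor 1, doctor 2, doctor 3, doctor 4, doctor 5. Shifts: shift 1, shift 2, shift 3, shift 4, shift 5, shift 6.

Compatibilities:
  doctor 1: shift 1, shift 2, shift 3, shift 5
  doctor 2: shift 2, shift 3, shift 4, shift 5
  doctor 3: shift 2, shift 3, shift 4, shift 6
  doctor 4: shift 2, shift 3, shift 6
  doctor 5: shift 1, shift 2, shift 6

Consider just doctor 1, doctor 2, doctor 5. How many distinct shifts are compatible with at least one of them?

The union of neighbours of {doctor 1, doctor 2, doctor 5} is {shift 1, shift 2, shift 3, shift 4, shift 5, shift 6}, which has 6 elements.
Since |N(S)| = 6 ≥ |S| = 3, Hall's condition holds for this subset.

6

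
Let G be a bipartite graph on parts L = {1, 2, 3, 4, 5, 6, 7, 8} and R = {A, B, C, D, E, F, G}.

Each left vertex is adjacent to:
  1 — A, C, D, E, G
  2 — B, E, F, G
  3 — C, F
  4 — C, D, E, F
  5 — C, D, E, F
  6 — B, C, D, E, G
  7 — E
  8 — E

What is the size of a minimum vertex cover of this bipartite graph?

A maximum matching has 7 edges (e.g. 1–A, 2–B, 3–F, 4–D, 5–C, 6–G, 7–E).
By König's theorem the minimum vertex cover has the same size. One such cover is {1, 2, 3, 4, 5, 6, E}.

7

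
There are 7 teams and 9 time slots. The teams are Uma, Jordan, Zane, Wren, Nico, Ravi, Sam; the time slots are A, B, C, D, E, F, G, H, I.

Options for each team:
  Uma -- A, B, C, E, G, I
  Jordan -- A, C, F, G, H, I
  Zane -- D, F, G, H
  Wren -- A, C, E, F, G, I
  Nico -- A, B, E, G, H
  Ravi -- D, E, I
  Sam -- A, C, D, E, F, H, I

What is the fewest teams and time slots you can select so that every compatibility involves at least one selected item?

7

{Uma, Jordan, Zane, Wren, Nico, Ravi, Sam} is a vertex cover of size 7: every edge has an endpoint in this set.
No smaller cover exists because Uma–E, Jordan–H, Zane–F, Wren–I, Nico–G, Ravi–D, Sam–A is a matching of size 7, and a cover must include an endpoint of each of these disjoint edges (König's theorem).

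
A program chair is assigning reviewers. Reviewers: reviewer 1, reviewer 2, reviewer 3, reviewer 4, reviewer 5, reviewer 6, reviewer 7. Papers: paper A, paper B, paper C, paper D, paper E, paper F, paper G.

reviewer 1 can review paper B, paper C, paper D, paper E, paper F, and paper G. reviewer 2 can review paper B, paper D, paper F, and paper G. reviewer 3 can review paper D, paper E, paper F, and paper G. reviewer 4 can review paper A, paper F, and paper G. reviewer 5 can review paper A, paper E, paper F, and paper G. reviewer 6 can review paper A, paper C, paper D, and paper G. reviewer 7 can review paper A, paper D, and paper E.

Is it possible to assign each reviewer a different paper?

Yes

For example, pair reviewer 1→paper G, reviewer 2→paper B, reviewer 3→paper F, reviewer 4→paper A, reviewer 5→paper E, reviewer 6→paper C, reviewer 7→paper D.
Every reviewer is matched, so this is a perfect matching.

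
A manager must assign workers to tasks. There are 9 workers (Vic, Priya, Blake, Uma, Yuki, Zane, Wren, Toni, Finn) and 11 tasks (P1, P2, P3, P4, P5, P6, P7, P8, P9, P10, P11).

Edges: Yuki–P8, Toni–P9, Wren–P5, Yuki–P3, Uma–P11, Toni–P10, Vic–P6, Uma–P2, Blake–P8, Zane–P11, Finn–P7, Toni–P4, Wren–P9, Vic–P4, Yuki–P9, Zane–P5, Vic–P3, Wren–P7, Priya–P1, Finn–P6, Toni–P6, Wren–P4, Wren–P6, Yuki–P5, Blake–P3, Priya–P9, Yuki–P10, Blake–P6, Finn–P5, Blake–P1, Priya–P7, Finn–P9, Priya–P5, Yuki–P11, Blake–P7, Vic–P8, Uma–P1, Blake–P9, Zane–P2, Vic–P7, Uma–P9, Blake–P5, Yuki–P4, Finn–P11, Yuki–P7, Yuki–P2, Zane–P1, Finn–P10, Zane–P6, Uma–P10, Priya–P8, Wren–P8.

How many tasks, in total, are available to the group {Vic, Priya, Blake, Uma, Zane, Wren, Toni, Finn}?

11

The union of neighbours of {Vic, Priya, Blake, Uma, Zane, Wren, Toni, Finn} is {P1, P2, P3, P4, P5, P6, P7, P8, P9, P10, P11}, which has 11 elements.
Since |N(S)| = 11 ≥ |S| = 8, Hall's condition holds for this subset.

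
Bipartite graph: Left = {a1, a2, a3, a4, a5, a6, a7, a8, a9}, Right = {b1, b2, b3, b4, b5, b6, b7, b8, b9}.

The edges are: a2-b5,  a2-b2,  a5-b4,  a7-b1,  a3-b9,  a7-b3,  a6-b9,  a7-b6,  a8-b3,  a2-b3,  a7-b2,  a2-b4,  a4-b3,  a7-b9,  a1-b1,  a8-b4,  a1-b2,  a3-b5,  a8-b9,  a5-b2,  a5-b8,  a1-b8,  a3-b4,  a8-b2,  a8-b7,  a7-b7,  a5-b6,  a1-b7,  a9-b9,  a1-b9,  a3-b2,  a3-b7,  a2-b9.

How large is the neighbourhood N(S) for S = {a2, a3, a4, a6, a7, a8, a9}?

8

The union of neighbours of {a2, a3, a4, a6, a7, a8, a9} is {b1, b2, b3, b4, b5, b6, b7, b9}, which has 8 elements.
Since |N(S)| = 8 ≥ |S| = 7, Hall's condition holds for this subset.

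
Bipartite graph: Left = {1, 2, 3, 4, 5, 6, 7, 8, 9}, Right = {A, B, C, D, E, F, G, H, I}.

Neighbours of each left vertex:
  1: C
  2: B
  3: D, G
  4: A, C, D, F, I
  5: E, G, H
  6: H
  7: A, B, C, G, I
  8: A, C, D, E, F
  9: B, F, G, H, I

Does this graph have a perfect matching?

Yes

One maximum matching: 1–C, 2–B, 3–D, 4–I, 5–E, 6–H, 7–A, 8–F, 9–G.
Every left vertex is matched, so this is a perfect matching.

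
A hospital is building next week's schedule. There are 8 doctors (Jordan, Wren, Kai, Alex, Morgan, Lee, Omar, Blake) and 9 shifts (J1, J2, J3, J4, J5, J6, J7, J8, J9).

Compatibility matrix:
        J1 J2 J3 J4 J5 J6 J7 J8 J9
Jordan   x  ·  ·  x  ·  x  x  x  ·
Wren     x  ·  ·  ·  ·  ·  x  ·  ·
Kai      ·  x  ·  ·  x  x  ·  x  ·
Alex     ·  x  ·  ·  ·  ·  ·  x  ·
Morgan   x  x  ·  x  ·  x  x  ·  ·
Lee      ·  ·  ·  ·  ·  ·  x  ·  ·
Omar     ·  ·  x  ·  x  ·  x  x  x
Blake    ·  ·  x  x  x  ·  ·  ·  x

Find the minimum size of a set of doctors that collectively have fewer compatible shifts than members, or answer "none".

none

A matching saturating every doctor exists, for instance Jordan→J6, Wren→J1, Kai→J5, Alex→J8, Morgan→J2, Lee→J7, Omar→J3, Blake→J9.
By Hall's marriage theorem, this means |N(S)| ≥ |S| for every subset S, so no violating subset exists.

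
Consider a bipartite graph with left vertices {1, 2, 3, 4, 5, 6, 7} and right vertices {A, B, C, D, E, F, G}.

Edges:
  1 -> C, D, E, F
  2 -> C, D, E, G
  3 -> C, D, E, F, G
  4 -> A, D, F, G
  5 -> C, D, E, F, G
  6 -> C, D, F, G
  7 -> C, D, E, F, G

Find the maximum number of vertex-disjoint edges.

6

A valid assignment of size 6: 1–D, 2–C, 3–E, 4–A, 5–G, 6–F.
The set {1, 2, 3, 5, 6, 7} has only 5 neighbours ({C, D, E, F, G}), so by Hall's theorem at most 6 of the 7 left vertices can be matched.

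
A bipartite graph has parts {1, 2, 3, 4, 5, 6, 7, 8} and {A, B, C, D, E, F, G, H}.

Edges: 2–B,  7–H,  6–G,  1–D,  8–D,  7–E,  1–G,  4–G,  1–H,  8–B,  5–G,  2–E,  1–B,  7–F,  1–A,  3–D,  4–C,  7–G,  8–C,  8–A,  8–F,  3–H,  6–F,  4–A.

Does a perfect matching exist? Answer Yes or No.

Yes

For example, pair 1-H, 2-B, 3-D, 4-C, 5-G, 6-F, 7-E, 8-A.
All 8 left vertices are covered.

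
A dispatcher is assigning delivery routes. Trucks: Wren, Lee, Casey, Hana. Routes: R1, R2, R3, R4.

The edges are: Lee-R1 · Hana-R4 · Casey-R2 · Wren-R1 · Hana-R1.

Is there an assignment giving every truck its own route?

No

The set {Wren, Lee} has only 1 neighbour ({R1}), so by Hall's theorem at most 3 of the 4 trucks can be matched.
Hence no matching covers every truck.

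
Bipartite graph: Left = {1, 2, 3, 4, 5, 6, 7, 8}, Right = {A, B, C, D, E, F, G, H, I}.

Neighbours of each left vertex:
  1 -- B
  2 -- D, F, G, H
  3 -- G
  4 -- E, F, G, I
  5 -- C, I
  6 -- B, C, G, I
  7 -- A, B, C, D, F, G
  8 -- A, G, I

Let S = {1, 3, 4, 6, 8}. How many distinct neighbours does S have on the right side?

7

The union of neighbours of {1, 3, 4, 6, 8} is {A, B, C, E, F, G, I}, which has 7 elements.
Since |N(S)| = 7 ≥ |S| = 5, Hall's condition holds for this subset.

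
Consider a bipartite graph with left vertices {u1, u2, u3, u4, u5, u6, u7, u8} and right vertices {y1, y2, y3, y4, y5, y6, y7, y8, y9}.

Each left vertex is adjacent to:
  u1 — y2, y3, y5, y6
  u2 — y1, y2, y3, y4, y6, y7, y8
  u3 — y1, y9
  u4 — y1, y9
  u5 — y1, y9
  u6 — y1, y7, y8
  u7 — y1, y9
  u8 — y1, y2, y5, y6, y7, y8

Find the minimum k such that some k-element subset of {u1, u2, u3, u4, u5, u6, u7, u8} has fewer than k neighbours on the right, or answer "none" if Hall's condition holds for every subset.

Take S = {u3, u4, u5}. Its neighbourhood is {y1, y9}, so |N(S)| = 2 < |S| = 3.
Every subset of size less than 3 has at least as many neighbours as members, so 3 is the minimum.

3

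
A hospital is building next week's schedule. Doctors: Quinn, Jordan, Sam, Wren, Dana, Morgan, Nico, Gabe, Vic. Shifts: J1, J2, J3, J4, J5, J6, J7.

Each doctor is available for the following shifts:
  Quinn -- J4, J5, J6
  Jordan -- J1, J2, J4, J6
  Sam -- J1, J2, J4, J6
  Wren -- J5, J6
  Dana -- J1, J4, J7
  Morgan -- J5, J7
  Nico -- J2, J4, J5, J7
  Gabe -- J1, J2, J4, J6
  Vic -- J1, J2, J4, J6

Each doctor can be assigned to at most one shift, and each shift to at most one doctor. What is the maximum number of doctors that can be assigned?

6

A valid assignment of size 6: Quinn→J4, Jordan→J2, Sam→J6, Wren→J5, Dana→J1, Morgan→J7.
The set {Quinn, Jordan, Sam, Wren, Dana, Morgan, Nico, Gabe, Vic} has only 6 neighbours ({J1, J2, J4, J5, J6, J7}), so by Hall's theorem at most 6 of the 9 doctors can be matched.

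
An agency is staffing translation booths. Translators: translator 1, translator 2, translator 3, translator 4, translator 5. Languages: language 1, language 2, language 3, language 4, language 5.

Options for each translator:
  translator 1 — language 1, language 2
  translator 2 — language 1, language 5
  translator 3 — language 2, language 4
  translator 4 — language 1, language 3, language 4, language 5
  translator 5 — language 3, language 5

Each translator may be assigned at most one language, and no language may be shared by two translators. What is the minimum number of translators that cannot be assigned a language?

One maximum matching: translator 1–language 1, translator 2–language 5, translator 3–language 2, translator 4–language 4, translator 5–language 3.
This saturates every translator, so 5 is the maximum.
That matches 5 of the 5, leaving 0 unmatched; no matching can do better.

0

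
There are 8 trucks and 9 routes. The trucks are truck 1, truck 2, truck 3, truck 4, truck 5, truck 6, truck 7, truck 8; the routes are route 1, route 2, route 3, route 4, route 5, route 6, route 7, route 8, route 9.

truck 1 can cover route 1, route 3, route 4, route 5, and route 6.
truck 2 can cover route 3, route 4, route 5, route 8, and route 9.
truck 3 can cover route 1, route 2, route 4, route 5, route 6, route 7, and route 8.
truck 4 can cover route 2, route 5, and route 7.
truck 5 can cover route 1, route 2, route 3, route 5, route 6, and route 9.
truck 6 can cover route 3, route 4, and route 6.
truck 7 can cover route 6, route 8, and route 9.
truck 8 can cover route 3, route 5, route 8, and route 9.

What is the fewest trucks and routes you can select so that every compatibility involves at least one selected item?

The 8 edges truck 1–route 1, truck 2–route 3, truck 3–route 8, truck 4–route 7, truck 5–route 2, truck 6–route 4, truck 7–route 6, truck 8–route 9 form a matching, so any vertex cover needs at least 8 vertices (one per matched edge).
Conversely {truck 1, truck 2, truck 3, truck 4, truck 5, truck 6, truck 7, truck 8} meets every edge and has exactly 8 vertices, so 8 is optimal.

8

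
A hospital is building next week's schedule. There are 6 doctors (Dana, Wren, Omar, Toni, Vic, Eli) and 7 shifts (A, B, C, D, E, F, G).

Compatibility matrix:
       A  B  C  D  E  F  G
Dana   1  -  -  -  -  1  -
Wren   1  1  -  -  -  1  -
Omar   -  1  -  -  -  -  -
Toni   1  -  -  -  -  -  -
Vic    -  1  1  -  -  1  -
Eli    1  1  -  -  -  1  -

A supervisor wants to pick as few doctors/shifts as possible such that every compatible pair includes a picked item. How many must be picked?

4

A maximum matching has 4 edges (e.g. Dana–A, Wren–F, Omar–B, Vic–C).
By König's theorem the minimum vertex cover has the same size. One such cover is {Vic, A, B, F}.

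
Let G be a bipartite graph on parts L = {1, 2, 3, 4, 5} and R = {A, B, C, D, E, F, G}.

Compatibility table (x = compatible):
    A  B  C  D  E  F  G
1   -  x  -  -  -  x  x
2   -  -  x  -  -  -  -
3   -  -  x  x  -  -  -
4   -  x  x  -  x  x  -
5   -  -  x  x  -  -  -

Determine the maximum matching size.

For example, pair 1→F, 2→C, 3→D, 4→B.
The set {2, 3, 5} has only 2 neighbours ({C, D}), so by Hall's theorem at most 4 of the 5 left vertices can be matched.

4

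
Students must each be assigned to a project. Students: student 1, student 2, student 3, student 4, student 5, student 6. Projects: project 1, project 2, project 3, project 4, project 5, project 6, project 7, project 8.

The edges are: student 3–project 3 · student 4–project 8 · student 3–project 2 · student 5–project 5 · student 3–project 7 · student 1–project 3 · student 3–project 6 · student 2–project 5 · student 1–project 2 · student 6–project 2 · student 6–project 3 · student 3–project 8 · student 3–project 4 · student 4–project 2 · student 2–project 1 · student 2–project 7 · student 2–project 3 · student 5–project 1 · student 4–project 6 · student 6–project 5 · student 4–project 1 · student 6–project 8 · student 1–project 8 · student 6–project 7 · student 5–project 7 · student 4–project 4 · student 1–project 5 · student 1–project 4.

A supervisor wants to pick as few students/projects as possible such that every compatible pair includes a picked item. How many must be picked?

6

A maximum matching has 6 edges (e.g. student 1–project 2, student 2–project 1, student 3–project 7, student 4–project 6, student 5–project 5, student 6–project 3).
By König's theorem the minimum vertex cover has the same size. One such cover is {student 1, student 2, student 3, student 4, student 5, student 6}.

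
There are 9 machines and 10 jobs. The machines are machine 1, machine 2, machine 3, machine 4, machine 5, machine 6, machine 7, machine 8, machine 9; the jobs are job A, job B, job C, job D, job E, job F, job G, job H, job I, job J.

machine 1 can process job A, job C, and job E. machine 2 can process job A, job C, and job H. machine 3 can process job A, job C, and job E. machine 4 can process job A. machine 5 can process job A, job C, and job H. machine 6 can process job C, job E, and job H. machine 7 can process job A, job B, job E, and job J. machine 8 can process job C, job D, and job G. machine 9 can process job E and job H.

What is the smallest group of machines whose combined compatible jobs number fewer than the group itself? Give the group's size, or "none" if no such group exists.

Take S = {machine 1, machine 2, machine 3, machine 4, machine 5}. Its neighbourhood is {job A, job C, job E, job H}, so |N(S)| = 4 < |S| = 5.
Every subset of size less than 5 has at least as many neighbours as members, so 5 is the minimum.

5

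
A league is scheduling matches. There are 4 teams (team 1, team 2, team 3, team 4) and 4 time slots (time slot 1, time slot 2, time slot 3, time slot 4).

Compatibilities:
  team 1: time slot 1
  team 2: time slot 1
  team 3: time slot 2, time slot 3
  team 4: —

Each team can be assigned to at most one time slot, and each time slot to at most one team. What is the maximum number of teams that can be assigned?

2

For example, pair team 1-time slot 1, team 3-time slot 2.
The set {team 1, team 2, team 4} has only 1 neighbour ({time slot 1}), so by Hall's theorem at most 2 of the 4 teams can be matched.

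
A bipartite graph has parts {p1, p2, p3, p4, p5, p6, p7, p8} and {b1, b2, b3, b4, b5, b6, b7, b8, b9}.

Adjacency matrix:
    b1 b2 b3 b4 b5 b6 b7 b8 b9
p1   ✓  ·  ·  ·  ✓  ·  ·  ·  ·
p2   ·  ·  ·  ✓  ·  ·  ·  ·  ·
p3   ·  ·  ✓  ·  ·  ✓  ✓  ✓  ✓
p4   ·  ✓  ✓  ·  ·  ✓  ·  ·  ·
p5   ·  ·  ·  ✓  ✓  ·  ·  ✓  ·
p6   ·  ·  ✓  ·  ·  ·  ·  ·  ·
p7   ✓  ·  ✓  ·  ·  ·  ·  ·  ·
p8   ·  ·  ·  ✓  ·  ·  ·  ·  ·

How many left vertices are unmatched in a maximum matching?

One maximum matching: p1→b5, p2→b4, p3→b7, p4→b6, p5→b8, p6→b3, p7→b1.
The set {p2, p8} has only 1 neighbour ({b4}), so by Hall's theorem at most 7 of the 8 left vertices can be matched.
That matches 7 of the 8, leaving 1 unmatched; no matching can do better.

1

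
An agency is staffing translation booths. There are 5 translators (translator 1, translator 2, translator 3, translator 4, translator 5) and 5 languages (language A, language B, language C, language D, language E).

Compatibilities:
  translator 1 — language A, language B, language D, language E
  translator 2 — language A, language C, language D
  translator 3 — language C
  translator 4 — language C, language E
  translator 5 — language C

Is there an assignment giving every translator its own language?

The set {translator 3, translator 5} has only 1 neighbour ({language C}), so by Hall's theorem at most 4 of the 5 translators can be matched.
Hence no matching covers every translator.

No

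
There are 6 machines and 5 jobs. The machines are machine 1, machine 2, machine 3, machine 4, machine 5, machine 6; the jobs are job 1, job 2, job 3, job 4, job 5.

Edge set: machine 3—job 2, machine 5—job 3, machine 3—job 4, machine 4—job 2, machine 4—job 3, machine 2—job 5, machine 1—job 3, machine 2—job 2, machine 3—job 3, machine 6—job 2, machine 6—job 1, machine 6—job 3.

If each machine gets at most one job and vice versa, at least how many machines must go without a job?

A valid assignment of size 5: machine 1-job 3, machine 2-job 5, machine 3-job 4, machine 4-job 2, machine 6-job 1.
The set {machine 1, machine 5} has only 1 neighbour ({job 3}), so by Hall's theorem at most 5 of the 6 machines can be matched.
That matches 5 of the 6, leaving 1 unmatched; no matching can do better.

1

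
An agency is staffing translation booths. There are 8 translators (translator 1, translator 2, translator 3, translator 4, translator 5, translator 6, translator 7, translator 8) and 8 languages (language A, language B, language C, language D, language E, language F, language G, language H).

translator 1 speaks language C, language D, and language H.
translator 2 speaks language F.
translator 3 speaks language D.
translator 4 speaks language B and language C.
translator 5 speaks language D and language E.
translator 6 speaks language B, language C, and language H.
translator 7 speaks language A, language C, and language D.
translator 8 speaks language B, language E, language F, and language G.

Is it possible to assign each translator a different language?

Yes

One maximum matching: translator 1-language H, translator 2-language F, translator 3-language D, translator 4-language C, translator 5-language E, translator 6-language B, translator 7-language A, translator 8-language G.
Every translator is matched, so this is a perfect matching.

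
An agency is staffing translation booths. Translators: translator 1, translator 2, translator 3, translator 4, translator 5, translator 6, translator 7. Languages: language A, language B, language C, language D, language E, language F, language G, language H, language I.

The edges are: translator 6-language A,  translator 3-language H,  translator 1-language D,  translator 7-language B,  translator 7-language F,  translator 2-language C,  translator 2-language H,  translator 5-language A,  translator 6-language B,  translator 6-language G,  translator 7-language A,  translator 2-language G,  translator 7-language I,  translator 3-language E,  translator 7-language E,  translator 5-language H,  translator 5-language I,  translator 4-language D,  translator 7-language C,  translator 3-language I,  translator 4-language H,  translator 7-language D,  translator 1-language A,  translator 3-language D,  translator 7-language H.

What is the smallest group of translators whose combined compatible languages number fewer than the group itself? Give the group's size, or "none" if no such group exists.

none

A matching saturating every translator exists, for instance translator 1→language A, translator 2→language G, translator 3→language I, translator 4→language D, translator 5→language H, translator 6→language B, translator 7→language F.
By Hall's marriage theorem, this means |N(S)| ≥ |S| for every subset S, so no violating subset exists.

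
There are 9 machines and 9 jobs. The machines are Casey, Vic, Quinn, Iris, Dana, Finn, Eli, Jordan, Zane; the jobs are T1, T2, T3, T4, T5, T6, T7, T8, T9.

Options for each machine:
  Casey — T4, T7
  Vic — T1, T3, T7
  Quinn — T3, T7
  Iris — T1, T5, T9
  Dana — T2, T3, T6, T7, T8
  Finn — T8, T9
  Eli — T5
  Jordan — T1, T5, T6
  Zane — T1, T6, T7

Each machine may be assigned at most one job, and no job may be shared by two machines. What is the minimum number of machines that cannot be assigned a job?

A valid assignment of size 9: Casey–T4, Vic–T1, Quinn–T3, Iris–T9, Dana–T2, Finn–T8, Eli–T5, Jordan–T6, Zane–T7.
This saturates every machine, so 9 is the maximum.
That matches 9 of the 9, leaving 0 unmatched; no matching can do better.

0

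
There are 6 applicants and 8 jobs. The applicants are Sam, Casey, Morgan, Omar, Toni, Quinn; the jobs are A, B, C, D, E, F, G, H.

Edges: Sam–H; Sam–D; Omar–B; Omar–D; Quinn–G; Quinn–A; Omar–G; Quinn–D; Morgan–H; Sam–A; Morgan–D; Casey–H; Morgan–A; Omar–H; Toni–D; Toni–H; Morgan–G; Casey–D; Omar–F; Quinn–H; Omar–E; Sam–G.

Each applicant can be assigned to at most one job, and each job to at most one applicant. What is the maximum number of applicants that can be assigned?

5

A valid assignment of size 5: Sam-A, Casey-H, Morgan-G, Omar-E, Toni-D.
The set {Sam, Casey, Morgan, Toni, Quinn} has only 4 neighbours ({A, D, G, H}), so by Hall's theorem at most 5 of the 6 applicants can be matched.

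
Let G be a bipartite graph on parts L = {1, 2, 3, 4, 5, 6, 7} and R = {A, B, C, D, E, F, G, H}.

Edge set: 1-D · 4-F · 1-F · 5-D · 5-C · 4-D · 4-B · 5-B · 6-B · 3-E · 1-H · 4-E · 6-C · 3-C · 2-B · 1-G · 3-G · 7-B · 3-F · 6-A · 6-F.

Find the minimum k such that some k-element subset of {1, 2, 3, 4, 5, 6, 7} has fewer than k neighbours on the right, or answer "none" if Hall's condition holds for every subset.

2

Take S = {2, 7}. Its neighbourhood is {B}, so |N(S)| = 1 < |S| = 2.
No single vertex violates Hall's condition since each has at least one neighbour, so 2 is the minimum.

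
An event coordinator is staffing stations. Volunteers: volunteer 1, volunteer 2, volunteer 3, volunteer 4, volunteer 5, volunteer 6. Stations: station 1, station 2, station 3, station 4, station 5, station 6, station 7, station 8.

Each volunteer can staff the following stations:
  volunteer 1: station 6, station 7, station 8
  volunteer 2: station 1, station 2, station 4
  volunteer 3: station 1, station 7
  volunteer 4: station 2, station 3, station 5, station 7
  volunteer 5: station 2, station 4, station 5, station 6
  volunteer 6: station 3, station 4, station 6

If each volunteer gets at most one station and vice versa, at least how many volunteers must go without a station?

0

For example, pair volunteer 1–station 8, volunteer 2–station 1, volunteer 3–station 7, volunteer 4–station 2, volunteer 5–station 5, volunteer 6–station 3.
All 6 volunteers are matched, so no larger matching exists.
That matches 6 of the 6, leaving 0 unmatched; no matching can do better.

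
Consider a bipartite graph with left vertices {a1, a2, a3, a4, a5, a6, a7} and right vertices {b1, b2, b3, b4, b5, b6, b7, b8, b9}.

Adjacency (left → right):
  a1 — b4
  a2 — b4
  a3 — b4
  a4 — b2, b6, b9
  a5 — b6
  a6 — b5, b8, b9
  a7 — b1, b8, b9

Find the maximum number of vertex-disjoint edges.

For example, pair a1–b4, a4–b2, a5–b6, a6–b5, a7–b8.
The set {a1, a2, a3} has only 1 neighbour ({b4}), so by Hall's theorem at most 5 of the 7 left vertices can be matched.

5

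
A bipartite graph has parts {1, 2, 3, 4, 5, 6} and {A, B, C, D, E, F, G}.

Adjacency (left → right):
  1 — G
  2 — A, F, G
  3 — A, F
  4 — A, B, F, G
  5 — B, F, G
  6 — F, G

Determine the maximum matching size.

A valid assignment of size 4: 1–G, 2–A, 3–F, 4–B.
The set {1, 2, 3, 4, 5, 6} has only 4 neighbours ({A, B, F, G}), so by Hall's theorem at most 4 of the 6 left vertices can be matched.

4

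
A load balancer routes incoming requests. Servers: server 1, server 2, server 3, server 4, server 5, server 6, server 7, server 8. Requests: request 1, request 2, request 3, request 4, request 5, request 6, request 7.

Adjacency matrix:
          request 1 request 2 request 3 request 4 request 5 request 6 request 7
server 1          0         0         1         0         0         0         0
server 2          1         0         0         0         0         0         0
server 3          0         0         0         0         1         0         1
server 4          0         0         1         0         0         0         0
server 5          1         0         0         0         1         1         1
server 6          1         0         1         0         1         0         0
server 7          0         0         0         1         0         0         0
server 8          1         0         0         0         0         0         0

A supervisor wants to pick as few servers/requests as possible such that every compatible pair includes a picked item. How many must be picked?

6

The 6 edges server 1–request 3, server 2–request 1, server 3–request 7, server 5–request 6, server 6–request 5, server 7–request 4 form a matching, so any vertex cover needs at least 6 vertices (one per matched edge).
Conversely {server 3, server 5, server 6, server 7, request 1, request 3} meets every edge and has exactly 6 vertices, so 6 is optimal.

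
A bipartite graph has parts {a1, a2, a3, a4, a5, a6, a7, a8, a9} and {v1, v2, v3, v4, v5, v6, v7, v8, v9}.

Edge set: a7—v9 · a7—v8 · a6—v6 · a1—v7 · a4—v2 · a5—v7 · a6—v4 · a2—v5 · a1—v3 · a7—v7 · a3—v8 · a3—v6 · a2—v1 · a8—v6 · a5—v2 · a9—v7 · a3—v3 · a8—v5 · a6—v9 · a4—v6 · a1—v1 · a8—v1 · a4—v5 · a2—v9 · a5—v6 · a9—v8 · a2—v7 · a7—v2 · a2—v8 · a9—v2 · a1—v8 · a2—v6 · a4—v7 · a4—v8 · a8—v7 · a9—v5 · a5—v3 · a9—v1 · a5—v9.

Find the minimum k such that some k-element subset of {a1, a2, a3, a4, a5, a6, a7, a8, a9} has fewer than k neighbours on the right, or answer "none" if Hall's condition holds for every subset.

none

A matching saturating every left vertex exists, for instance a1→v1, a2→v5, a3→v6, a4→v8, a5→v3, a6→v4, a7→v9, a8→v7, a9→v2.
By Hall's marriage theorem, this means |N(S)| ≥ |S| for every subset S, so no violating subset exists.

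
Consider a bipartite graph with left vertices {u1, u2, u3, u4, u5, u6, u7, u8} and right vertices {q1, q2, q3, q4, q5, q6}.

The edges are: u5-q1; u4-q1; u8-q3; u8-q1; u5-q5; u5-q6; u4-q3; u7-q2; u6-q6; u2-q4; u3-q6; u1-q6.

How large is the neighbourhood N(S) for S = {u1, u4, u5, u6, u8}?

4

The union of neighbours of {u1, u4, u5, u6, u8} is {q1, q3, q5, q6}, which has 4 elements.
Since |N(S)| = 4 < |S| = 5, Hall's condition fails for this subset.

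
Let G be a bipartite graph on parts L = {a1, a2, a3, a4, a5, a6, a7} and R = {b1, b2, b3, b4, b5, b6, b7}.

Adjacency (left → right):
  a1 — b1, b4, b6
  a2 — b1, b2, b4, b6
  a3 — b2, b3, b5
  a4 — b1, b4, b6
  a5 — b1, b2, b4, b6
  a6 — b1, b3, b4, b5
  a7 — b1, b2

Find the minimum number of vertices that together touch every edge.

A maximum matching has 6 edges (e.g. a1–b1, a2–b2, a3–b5, a4–b4, a5–b6, a6–b3).
By König's theorem the minimum vertex cover has the same size. One such cover is {a3, a6, b1, b2, b4, b6}.

6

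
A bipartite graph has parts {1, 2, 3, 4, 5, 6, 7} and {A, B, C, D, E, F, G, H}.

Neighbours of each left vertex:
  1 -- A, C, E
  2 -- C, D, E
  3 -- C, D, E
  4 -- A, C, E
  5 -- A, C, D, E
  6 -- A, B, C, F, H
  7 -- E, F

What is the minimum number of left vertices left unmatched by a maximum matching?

One maximum matching: 1→A, 2→D, 3→C, 4→E, 6→H, 7→F.
The set {1, 2, 3, 4, 5} has only 4 neighbours ({A, C, D, E}), so by Hall's theorem at most 6 of the 7 left vertices can be matched.
That matches 6 of the 7, leaving 1 unmatched; no matching can do better.

1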